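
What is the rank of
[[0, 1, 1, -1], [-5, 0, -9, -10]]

rank = 2

r1 <-> r2
  [ -5  0  -9  -10 ]
  [  0  1   1   -1 ]
r1 := -1/5·r1
  [ 1  0  9/5   2 ]
  [ 0  1    1  -1 ]
The reduced form has 2 nonzero rows.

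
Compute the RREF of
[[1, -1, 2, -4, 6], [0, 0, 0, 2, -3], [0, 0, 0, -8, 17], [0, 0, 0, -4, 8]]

R2 → 1/2·R2
R3 → R3 + 8·R2
R4 → R4 + 4·R2
R3 → 1/5·R3
R4 → R4 − 2·R3
R2 → R2 + 3/2·R3
R1 → R1 − 6·R3
R1 → R1 + 4·R2

[[1, -1, 2, 0, 0], [0, 0, 0, 1, 0], [0, 0, 0, 0, 1], [0, 0, 0, 0, 0]]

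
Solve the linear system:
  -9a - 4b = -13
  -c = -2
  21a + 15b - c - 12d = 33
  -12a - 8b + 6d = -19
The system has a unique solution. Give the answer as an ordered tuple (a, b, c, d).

(-1/3, 4, 2, 3/2)

Form the augmented matrix and row-reduce:
  [  -9  -4   0    0  |  -13 ]
  [   0   0  -1    0  |   -2 ]
  [  21  15  -1  -12  |   33 ]
  [ -12  -8   0    6  |  -19 ]
Multiply R1 by -1/9.
Subtract 21 times R1 from R3.
Add 12 times R1 to R4.
Swap R2 and R3.
Multiply R2 by 3/17.
Add 8/3 times R2 to R4.
Multiply R3 by -1.
Add 8/17 times R3 to R4.
Multiply R4 by 17/6.
Add 36/17 times R4 to R2.
Add 3/17 times R3 to R2.
Subtract 4/9 times R2 from R1.
Reading off the last column: a = -1/3, b = 4, c = 2, d = 3/2.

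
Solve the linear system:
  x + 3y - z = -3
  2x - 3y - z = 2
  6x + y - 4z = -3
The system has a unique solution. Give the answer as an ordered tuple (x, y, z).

Form the augmented matrix and row-reduce:
  [ 1   3  -1  |  -3 ]
  [ 2  -3  -1  |   2 ]
  [ 6   1  -4  |  -3 ]
R2 -> R2 − 2·R1
  [ 1   3  -1  |  -3 ]
  [ 0  -9   1  |   8 ]
  [ 6   1  -4  |  -3 ]
R3 -> R3 − 6·R1
  [ 1    3  -1  |  -3 ]
  [ 0   -9   1  |   8 ]
  [ 0  -17   2  |  15 ]
R2 -> -1/9·R2
  [ 1    3    -1  |    -3 ]
  [ 0    1  -1/9  |  -8/9 ]
  [ 0  -17     2  |    15 ]
R3 -> R3 + 17·R2
  [ 1  3    -1  |    -3 ]
  [ 0  1  -1/9  |  -8/9 ]
  [ 0  0   1/9  |  -1/9 ]
R3 -> 9·R3
  [ 1  3    -1  |    -3 ]
  [ 0  1  -1/9  |  -8/9 ]
  [ 0  0     1  |    -1 ]
R2 -> R2 + 1/9·R3
  [ 1  3  -1  |  -3 ]
  [ 0  1   0  |  -1 ]
  [ 0  0   1  |  -1 ]
R1 -> R1 + R3
  [ 1  3  0  |  -4 ]
  [ 0  1  0  |  -1 ]
  [ 0  0  1  |  -1 ]
R1 -> R1 − 3·R2
  [ 1  0  0  |  -1 ]
  [ 0  1  0  |  -1 ]
  [ 0  0  1  |  -1 ]
Reading off the last column: x = -1, y = -1, z = -1.

(-1, -1, -1)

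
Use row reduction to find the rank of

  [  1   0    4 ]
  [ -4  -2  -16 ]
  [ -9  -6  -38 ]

rank = 3

R2 -> R2 + 4·R1
R3 -> R3 + 9·R1
R2 -> -1/2·R2
R3 -> R3 + 6·R2
R3 -> -1/2·R3
R1 -> R1 − 4·R3
The reduced form has 3 nonzero rows.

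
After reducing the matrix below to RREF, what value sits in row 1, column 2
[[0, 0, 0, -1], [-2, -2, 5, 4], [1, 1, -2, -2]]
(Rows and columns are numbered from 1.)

R1 ↔ R2
  [ -2  -2   5   4 ]
  [  0   0   0  -1 ]
  [  1   1  -2  -2 ]
R1 ← -1/2·R1
  [ 1  1  -5/2  -2 ]
  [ 0  0     0  -1 ]
  [ 1  1    -2  -2 ]
R3 ← R3 − R1
  [ 1  1  -5/2  -2 ]
  [ 0  0     0  -1 ]
  [ 0  0   1/2   0 ]
R2 ↔ R3
  [ 1  1  -5/2  -2 ]
  [ 0  0   1/2   0 ]
  [ 0  0     0  -1 ]
R2 ← 2·R2
  [ 1  1  -5/2  -2 ]
  [ 0  0     1   0 ]
  [ 0  0     0  -1 ]
R3 ← -1·R3
  [ 1  1  -5/2  -2 ]
  [ 0  0     1   0 ]
  [ 0  0     0   1 ]
R1 ← R1 + 2·R3
  [ 1  1  -5/2  0 ]
  [ 0  0     1  0 ]
  [ 0  0     0  1 ]
R1 ← R1 + 5/2·R2
  [ 1  1  0  0 ]
  [ 0  0  1  0 ]
  [ 0  0  0  1 ]

1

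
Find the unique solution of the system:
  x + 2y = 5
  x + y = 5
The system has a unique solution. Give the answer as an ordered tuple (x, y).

(5, 0)

Form the augmented matrix and row-reduce:
  [ 1  2  |  5 ]
  [ 1  1  |  5 ]
r2 → r2 − r1
  [ 1   2  |  5 ]
  [ 0  -1  |  0 ]
r2 → -1·r2
  [ 1  2  |  5 ]
  [ 0  1  |  0 ]
r1 → r1 − 2·r2
  [ 1  0  |  5 ]
  [ 0  1  |  0 ]
Reading off the last column: x = 5, y = 0.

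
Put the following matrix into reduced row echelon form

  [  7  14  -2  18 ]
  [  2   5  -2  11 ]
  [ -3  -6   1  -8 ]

r1 → 1/7·r1
  [  1   2  -2/7  18/7 ]
  [  2   5    -2    11 ]
  [ -3  -6     1    -8 ]
r2 → r2 − 2·r1
  [  1   2   -2/7  18/7 ]
  [  0   1  -10/7  41/7 ]
  [ -3  -6      1    -8 ]
r3 → r3 + 3·r1
  [ 1  2   -2/7  18/7 ]
  [ 0  1  -10/7  41/7 ]
  [ 0  0    1/7  -2/7 ]
r3 → 7·r3
  [ 1  2   -2/7  18/7 ]
  [ 0  1  -10/7  41/7 ]
  [ 0  0      1    -2 ]
r2 → r2 + 10/7·r3
  [ 1  2  -2/7  18/7 ]
  [ 0  1     0     3 ]
  [ 0  0     1    -2 ]
r1 → r1 + 2/7·r3
  [ 1  2  0   2 ]
  [ 0  1  0   3 ]
  [ 0  0  1  -2 ]
r1 → r1 − 2·r2
  [ 1  0  0  -4 ]
  [ 0  1  0   3 ]
  [ 0  0  1  -2 ]

[[1, 0, 0, -4], [0, 1, 0, 3], [0, 0, 1, -2]]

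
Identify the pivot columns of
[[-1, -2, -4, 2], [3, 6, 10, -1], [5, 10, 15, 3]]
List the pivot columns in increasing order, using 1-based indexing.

r1 ← -1·r1
r2 ← r2 − 3·r1
r3 ← r3 − 5·r1
r2 ← -1/2·r2
r3 ← r3 + 5·r2
r3 ← 2·r3
r2 ← r2 + 5/2·r3
r1 ← r1 + 2·r3
r1 ← r1 − 4·r2
Pivot columns are the columns containing a leading 1.

1, 3, 4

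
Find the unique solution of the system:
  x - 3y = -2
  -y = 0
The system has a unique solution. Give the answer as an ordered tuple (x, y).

Form the augmented matrix and row-reduce:
  [ 1  -3  |  -2 ]
  [ 0  -1  |   0 ]
Multiply r2 by -1.
  [ 1  -3  |  -2 ]
  [ 0   1  |   0 ]
Add 3 times r2 to r1.
  [ 1  0  |  -2 ]
  [ 0  1  |   0 ]
Reading off the last column: x = -2, y = 0.

(-2, 0)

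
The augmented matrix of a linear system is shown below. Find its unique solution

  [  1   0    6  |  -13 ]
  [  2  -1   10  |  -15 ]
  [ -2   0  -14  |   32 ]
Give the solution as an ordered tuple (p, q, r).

Subtract 2 times R1 from R2.
  [  1   0    6  |  -13 ]
  [  0  -1   -2  |   11 ]
  [ -2   0  -14  |   32 ]
Add 2 times R1 to R3.
  [ 1   0   6  |  -13 ]
  [ 0  -1  -2  |   11 ]
  [ 0   0  -2  |    6 ]
Multiply R2 by -1.
  [ 1  0   6  |  -13 ]
  [ 0  1   2  |  -11 ]
  [ 0  0  -2  |    6 ]
Multiply R3 by -1/2.
  [ 1  0  6  |  -13 ]
  [ 0  1  2  |  -11 ]
  [ 0  0  1  |   -3 ]
Subtract 2 times R3 from R2.
  [ 1  0  6  |  -13 ]
  [ 0  1  0  |   -5 ]
  [ 0  0  1  |   -3 ]
Subtract 6 times R3 from R1.
  [ 1  0  0  |   5 ]
  [ 0  1  0  |  -5 ]
  [ 0  0  1  |  -3 ]
Reading off the last column: p = 5, q = -5, r = -3.

(5, -5, -3)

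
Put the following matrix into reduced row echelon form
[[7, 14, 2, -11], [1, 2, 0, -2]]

R1 -> 1/7·R1
R2 -> R2 − R1
R2 -> -7/2·R2
R1 -> R1 − 2/7·R2

[[1, 2, 0, -2], [0, 0, 1, 3/2]]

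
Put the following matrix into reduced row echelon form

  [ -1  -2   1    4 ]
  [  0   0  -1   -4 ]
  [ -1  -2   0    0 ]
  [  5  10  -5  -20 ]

R1 → -1·R1
  [  1   2  -1   -4 ]
  [  0   0  -1   -4 ]
  [ -1  -2   0    0 ]
  [  5  10  -5  -20 ]
R3 → R3 + R1
  [ 1   2  -1   -4 ]
  [ 0   0  -1   -4 ]
  [ 0   0  -1   -4 ]
  [ 5  10  -5  -20 ]
R4 → R4 − 5·R1
  [ 1  2  -1  -4 ]
  [ 0  0  -1  -4 ]
  [ 0  0  -1  -4 ]
  [ 0  0   0   0 ]
R2 → -1·R2
  [ 1  2  -1  -4 ]
  [ 0  0   1   4 ]
  [ 0  0  -1  -4 ]
  [ 0  0   0   0 ]
R3 → R3 + R2
  [ 1  2  -1  -4 ]
  [ 0  0   1   4 ]
  [ 0  0   0   0 ]
  [ 0  0   0   0 ]
R1 → R1 + R2
  [ 1  2  0  0 ]
  [ 0  0  1  4 ]
  [ 0  0  0  0 ]
  [ 0  0  0  0 ]

[[1, 2, 0, 0], [0, 0, 1, 4], [0, 0, 0, 0], [0, 0, 0, 0]]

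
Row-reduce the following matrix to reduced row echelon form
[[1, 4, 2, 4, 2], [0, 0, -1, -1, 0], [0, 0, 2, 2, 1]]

[[1, 4, 0, 2, 0], [0, 0, 1, 1, 0], [0, 0, 0, 0, 1]]

R2 ← -1·R2
  [ 1  4  2  4  2 ]
  [ 0  0  1  1  0 ]
  [ 0  0  2  2  1 ]
R3 ← R3 − 2·R2
  [ 1  4  2  4  2 ]
  [ 0  0  1  1  0 ]
  [ 0  0  0  0  1 ]
R1 ← R1 − 2·R3
  [ 1  4  2  4  0 ]
  [ 0  0  1  1  0 ]
  [ 0  0  0  0  1 ]
R1 ← R1 − 2·R2
  [ 1  4  0  2  0 ]
  [ 0  0  1  1  0 ]
  [ 0  0  0  0  1 ]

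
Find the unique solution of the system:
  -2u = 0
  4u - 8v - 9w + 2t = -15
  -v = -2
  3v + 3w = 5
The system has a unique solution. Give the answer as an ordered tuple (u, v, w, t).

(0, 2, -1/3, -1)

Form the augmented matrix and row-reduce:
  [ -2   0   0  0  |    0 ]
  [  4  -8  -9  2  |  -15 ]
  [  0  -1   0  0  |   -2 ]
  [  0   3   3  0  |    5 ]
R1 -> -1/2·R1
  [ 1   0   0  0  |    0 ]
  [ 4  -8  -9  2  |  -15 ]
  [ 0  -1   0  0  |   -2 ]
  [ 0   3   3  0  |    5 ]
R2 -> R2 − 4·R1
  [ 1   0   0  0  |    0 ]
  [ 0  -8  -9  2  |  -15 ]
  [ 0  -1   0  0  |   -2 ]
  [ 0   3   3  0  |    5 ]
R2 -> -1/8·R2
  [ 1   0    0     0  |     0 ]
  [ 0   1  9/8  -1/4  |  15/8 ]
  [ 0  -1    0     0  |    -2 ]
  [ 0   3    3     0  |     5 ]
R3 -> R3 + R2
  [ 1  0    0     0  |     0 ]
  [ 0  1  9/8  -1/4  |  15/8 ]
  [ 0  0  9/8  -1/4  |  -1/8 ]
  [ 0  3    3     0  |     5 ]
R4 -> R4 − 3·R2
  [ 1  0     0     0  |     0 ]
  [ 0  1   9/8  -1/4  |  15/8 ]
  [ 0  0   9/8  -1/4  |  -1/8 ]
  [ 0  0  -3/8   3/4  |  -5/8 ]
R3 -> 8/9·R3
  [ 1  0     0     0  |     0 ]
  [ 0  1   9/8  -1/4  |  15/8 ]
  [ 0  0     1  -2/9  |  -1/9 ]
  [ 0  0  -3/8   3/4  |  -5/8 ]
R4 -> R4 + 3/8·R3
  [ 1  0    0     0  |     0 ]
  [ 0  1  9/8  -1/4  |  15/8 ]
  [ 0  0    1  -2/9  |  -1/9 ]
  [ 0  0    0   2/3  |  -2/3 ]
R4 -> 3/2·R4
  [ 1  0    0     0  |     0 ]
  [ 0  1  9/8  -1/4  |  15/8 ]
  [ 0  0    1  -2/9  |  -1/9 ]
  [ 0  0    0     1  |    -1 ]
R3 -> R3 + 2/9·R4
  [ 1  0    0     0  |     0 ]
  [ 0  1  9/8  -1/4  |  15/8 ]
  [ 0  0    1     0  |  -1/3 ]
  [ 0  0    0     1  |    -1 ]
R2 -> R2 + 1/4·R4
  [ 1  0    0  0  |     0 ]
  [ 0  1  9/8  0  |  13/8 ]
  [ 0  0    1  0  |  -1/3 ]
  [ 0  0    0  1  |    -1 ]
R2 -> R2 − 9/8·R3
  [ 1  0  0  0  |     0 ]
  [ 0  1  0  0  |     2 ]
  [ 0  0  1  0  |  -1/3 ]
  [ 0  0  0  1  |    -1 ]
Reading off the last column: u = 0, v = 2, w = -1/3, t = -1.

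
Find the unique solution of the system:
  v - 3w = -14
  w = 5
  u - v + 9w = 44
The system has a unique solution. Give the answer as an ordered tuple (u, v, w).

(0, 1, 5)

Form the augmented matrix and row-reduce:
  [ 0   1  -3  |  -14 ]
  [ 0   0   1  |    5 ]
  [ 1  -1   9  |   44 ]
ρ1 <-> ρ3
  [ 1  -1   9  |   44 ]
  [ 0   0   1  |    5 ]
  [ 0   1  -3  |  -14 ]
ρ2 <-> ρ3
  [ 1  -1   9  |   44 ]
  [ 0   1  -3  |  -14 ]
  [ 0   0   1  |    5 ]
ρ2 → ρ2 + 3·ρ3
  [ 1  -1  9  |  44 ]
  [ 0   1  0  |   1 ]
  [ 0   0  1  |   5 ]
ρ1 → ρ1 − 9·ρ3
  [ 1  -1  0  |  -1 ]
  [ 0   1  0  |   1 ]
  [ 0   0  1  |   5 ]
ρ1 → ρ1 + ρ2
  [ 1  0  0  |  0 ]
  [ 0  1  0  |  1 ]
  [ 0  0  1  |  5 ]
Reading off the last column: u = 0, v = 1, w = 5.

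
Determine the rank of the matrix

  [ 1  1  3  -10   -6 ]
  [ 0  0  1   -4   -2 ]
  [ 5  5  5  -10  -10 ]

Subtract 5 times ρ1 from ρ3.
  [ 1  1    3  -10  -6 ]
  [ 0  0    1   -4  -2 ]
  [ 0  0  -10   40  20 ]
Add 10 times ρ2 to ρ3.
  [ 1  1  3  -10  -6 ]
  [ 0  0  1   -4  -2 ]
  [ 0  0  0    0   0 ]
Subtract 3 times ρ2 from ρ1.
  [ 1  1  0   2   0 ]
  [ 0  0  1  -4  -2 ]
  [ 0  0  0   0   0 ]
The reduced form has 2 nonzero rows.

rank = 2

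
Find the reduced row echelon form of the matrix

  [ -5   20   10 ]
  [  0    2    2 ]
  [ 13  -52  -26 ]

[[1, 0, 2], [0, 1, 1], [0, 0, 0]]

r1 -> -1/5·r1
  [  1   -4   -2 ]
  [  0    2    2 ]
  [ 13  -52  -26 ]
r3 -> r3 − 13·r1
  [ 1  -4  -2 ]
  [ 0   2   2 ]
  [ 0   0   0 ]
r2 -> 1/2·r2
  [ 1  -4  -2 ]
  [ 0   1   1 ]
  [ 0   0   0 ]
r1 -> r1 + 4·r2
  [ 1  0  2 ]
  [ 0  1  1 ]
  [ 0  0  0 ]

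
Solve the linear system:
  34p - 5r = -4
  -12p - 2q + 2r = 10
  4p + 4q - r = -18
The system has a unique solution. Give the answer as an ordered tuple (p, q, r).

Form the augmented matrix and row-reduce:
  [  34   0  -5  |   -4 ]
  [ -12  -2   2  |   10 ]
  [   4   4  -1  |  -18 ]
R1 := 1/34·R1
R2 := R2 + 12·R1
R3 := R3 − 4·R1
R2 := -1/2·R2
R3 := R3 − 4·R2
R3 := 17·R3
R2 := R2 + 2/17·R3
R1 := R1 + 5/34·R3
Reading off the last column: p = -1, q = -5, r = -6.

(-1, -5, -6)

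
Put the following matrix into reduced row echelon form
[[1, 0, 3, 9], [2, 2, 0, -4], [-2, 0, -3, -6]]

Subtract 2 times R1 from R2.
  [  1  0   3    9 ]
  [  0  2  -6  -22 ]
  [ -2  0  -3   -6 ]
Add 2 times R1 to R3.
  [ 1  0   3    9 ]
  [ 0  2  -6  -22 ]
  [ 0  0   3   12 ]
Multiply R2 by 1/2.
  [ 1  0   3    9 ]
  [ 0  1  -3  -11 ]
  [ 0  0   3   12 ]
Multiply R3 by 1/3.
  [ 1  0   3    9 ]
  [ 0  1  -3  -11 ]
  [ 0  0   1    4 ]
Add 3 times R3 to R2.
  [ 1  0  3  9 ]
  [ 0  1  0  1 ]
  [ 0  0  1  4 ]
Subtract 3 times R3 from R1.
  [ 1  0  0  -3 ]
  [ 0  1  0   1 ]
  [ 0  0  1   4 ]

[[1, 0, 0, -3], [0, 1, 0, 1], [0, 0, 1, 4]]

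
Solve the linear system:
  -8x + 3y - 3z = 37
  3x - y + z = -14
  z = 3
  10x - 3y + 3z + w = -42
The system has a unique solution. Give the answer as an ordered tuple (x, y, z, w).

(-5, 2, 3, 5)

Form the augmented matrix and row-reduce:
  [ -8   3  -3  0  |   37 ]
  [  3  -1   1  0  |  -14 ]
  [  0   0   1  0  |    3 ]
  [ 10  -3   3  1  |  -42 ]
Multiply R1 by -1/8.
  [  1  -3/8  3/8  0  |  -37/8 ]
  [  3    -1    1  0  |    -14 ]
  [  0     0    1  0  |      3 ]
  [ 10    -3    3  1  |    -42 ]
Subtract 3 times R1 from R2.
  [  1  -3/8   3/8  0  |  -37/8 ]
  [  0   1/8  -1/8  0  |   -1/8 ]
  [  0     0     1  0  |      3 ]
  [ 10    -3     3  1  |    -42 ]
Subtract 10 times R1 from R4.
  [ 1  -3/8   3/8  0  |  -37/8 ]
  [ 0   1/8  -1/8  0  |   -1/8 ]
  [ 0     0     1  0  |      3 ]
  [ 0   3/4  -3/4  1  |   17/4 ]
Multiply R2 by 8.
  [ 1  -3/8   3/8  0  |  -37/8 ]
  [ 0     1    -1  0  |     -1 ]
  [ 0     0     1  0  |      3 ]
  [ 0   3/4  -3/4  1  |   17/4 ]
Subtract 3/4 times R2 from R4.
  [ 1  -3/8  3/8  0  |  -37/8 ]
  [ 0     1   -1  0  |     -1 ]
  [ 0     0    1  0  |      3 ]
  [ 0     0    0  1  |      5 ]
Add R3 to R2.
  [ 1  -3/8  3/8  0  |  -37/8 ]
  [ 0     1    0  0  |      2 ]
  [ 0     0    1  0  |      3 ]
  [ 0     0    0  1  |      5 ]
Subtract 3/8 times R3 from R1.
  [ 1  -3/8  0  0  |  -23/4 ]
  [ 0     1  0  0  |      2 ]
  [ 0     0  1  0  |      3 ]
  [ 0     0  0  1  |      5 ]
Add 3/8 times R2 to R1.
  [ 1  0  0  0  |  -5 ]
  [ 0  1  0  0  |   2 ]
  [ 0  0  1  0  |   3 ]
  [ 0  0  0  1  |   5 ]
Reading off the last column: x = -5, y = 2, z = 3, w = 5.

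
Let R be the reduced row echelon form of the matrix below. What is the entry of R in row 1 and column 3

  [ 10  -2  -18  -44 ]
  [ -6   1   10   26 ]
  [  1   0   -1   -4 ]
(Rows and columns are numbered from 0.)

ρ1 -> 1/10·ρ1
ρ2 -> ρ2 + 6·ρ1
ρ3 -> ρ3 − ρ1
ρ2 -> -5·ρ2
ρ3 -> ρ3 − 1/5·ρ2
ρ1 -> ρ1 + 1/5·ρ2

2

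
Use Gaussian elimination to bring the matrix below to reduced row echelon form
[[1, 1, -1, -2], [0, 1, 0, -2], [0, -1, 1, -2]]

[[1, 0, 0, -4], [0, 1, 0, -2], [0, 0, 1, -4]]

Add r2 to r3.
Add r3 to r1.
Subtract r2 from r1.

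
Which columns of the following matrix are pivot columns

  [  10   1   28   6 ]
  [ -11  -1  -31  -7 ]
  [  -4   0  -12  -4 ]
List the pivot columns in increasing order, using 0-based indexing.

0, 1

Multiply R1 by 1/10.
  [   1  1/10  14/5  3/5 ]
  [ -11    -1   -31   -7 ]
  [  -4     0   -12   -4 ]
Add 11 times R1 to R2.
  [  1  1/10  14/5   3/5 ]
  [  0  1/10  -1/5  -2/5 ]
  [ -4     0   -12    -4 ]
Add 4 times R1 to R3.
  [ 1  1/10  14/5   3/5 ]
  [ 0  1/10  -1/5  -2/5 ]
  [ 0   2/5  -4/5  -8/5 ]
Multiply R2 by 10.
  [ 1  1/10  14/5   3/5 ]
  [ 0     1    -2    -4 ]
  [ 0   2/5  -4/5  -8/5 ]
Subtract 2/5 times R2 from R3.
  [ 1  1/10  14/5  3/5 ]
  [ 0     1    -2   -4 ]
  [ 0     0     0    0 ]
Subtract 1/10 times R2 from R1.
  [ 1  0   3   1 ]
  [ 0  1  -2  -4 ]
  [ 0  0   0   0 ]
Pivot columns are the columns containing a leading 1.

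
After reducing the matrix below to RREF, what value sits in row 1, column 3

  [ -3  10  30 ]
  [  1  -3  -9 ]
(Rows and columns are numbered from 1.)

Multiply R1 by -1/3.
Subtract R1 from R2.
Multiply R2 by 3.
Add 10/3 times R2 to R1.

0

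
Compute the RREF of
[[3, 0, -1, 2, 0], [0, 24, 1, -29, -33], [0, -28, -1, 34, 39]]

[[1, 0, 0, 1, 1], [0, 1, 0, -5/4, -3/2], [0, 0, 1, 1, 3]]

Multiply r1 by 1/3.
  [ 1    0  -1/3  2/3    0 ]
  [ 0   24     1  -29  -33 ]
  [ 0  -28    -1   34   39 ]
Multiply r2 by 1/24.
  [ 1    0  -1/3     2/3      0 ]
  [ 0    1  1/24  -29/24  -11/8 ]
  [ 0  -28    -1      34     39 ]
Add 28 times r2 to r3.
  [ 1  0  -1/3     2/3      0 ]
  [ 0  1  1/24  -29/24  -11/8 ]
  [ 0  0   1/6     1/6    1/2 ]
Multiply r3 by 6.
  [ 1  0  -1/3     2/3      0 ]
  [ 0  1  1/24  -29/24  -11/8 ]
  [ 0  0     1       1      3 ]
Subtract 1/24 times r3 from r2.
  [ 1  0  -1/3   2/3     0 ]
  [ 0  1     0  -5/4  -3/2 ]
  [ 0  0     1     1     3 ]
Add 1/3 times r3 to r1.
  [ 1  0  0     1     1 ]
  [ 0  1  0  -5/4  -3/2 ]
  [ 0  0  1     1     3 ]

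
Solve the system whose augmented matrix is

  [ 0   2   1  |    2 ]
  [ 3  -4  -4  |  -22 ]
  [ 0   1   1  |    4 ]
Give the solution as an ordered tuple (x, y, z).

(-2, -2, 6)

R1 <=> R2
  [ 3  -4  -4  |  -22 ]
  [ 0   2   1  |    2 ]
  [ 0   1   1  |    4 ]
R1 := 1/3·R1
  [ 1  -4/3  -4/3  |  -22/3 ]
  [ 0     2     1  |      2 ]
  [ 0     1     1  |      4 ]
R2 := 1/2·R2
  [ 1  -4/3  -4/3  |  -22/3 ]
  [ 0     1   1/2  |      1 ]
  [ 0     1     1  |      4 ]
R3 := R3 − R2
  [ 1  -4/3  -4/3  |  -22/3 ]
  [ 0     1   1/2  |      1 ]
  [ 0     0   1/2  |      3 ]
R3 := 2·R3
  [ 1  -4/3  -4/3  |  -22/3 ]
  [ 0     1   1/2  |      1 ]
  [ 0     0     1  |      6 ]
R2 := R2 − 1/2·R3
  [ 1  -4/3  -4/3  |  -22/3 ]
  [ 0     1     0  |     -2 ]
  [ 0     0     1  |      6 ]
R1 := R1 + 4/3·R3
  [ 1  -4/3  0  |  2/3 ]
  [ 0     1  0  |   -2 ]
  [ 0     0  1  |    6 ]
R1 := R1 + 4/3·R2
  [ 1  0  0  |  -2 ]
  [ 0  1  0  |  -2 ]
  [ 0  0  1  |   6 ]
Reading off the last column: x = -2, y = -2, z = 6.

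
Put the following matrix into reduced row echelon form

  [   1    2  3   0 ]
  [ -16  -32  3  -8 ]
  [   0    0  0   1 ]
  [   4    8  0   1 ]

[[1, 2, 0, 0], [0, 0, 1, 0], [0, 0, 0, 1], [0, 0, 0, 0]]

ρ2 ← ρ2 + 16·ρ1
  [ 1  2   3   0 ]
  [ 0  0  51  -8 ]
  [ 0  0   0   1 ]
  [ 4  8   0   1 ]
ρ4 ← ρ4 − 4·ρ1
  [ 1  2    3   0 ]
  [ 0  0   51  -8 ]
  [ 0  0    0   1 ]
  [ 0  0  -12   1 ]
ρ2 ← 1/51·ρ2
  [ 1  2    3      0 ]
  [ 0  0    1  -8/51 ]
  [ 0  0    0      1 ]
  [ 0  0  -12      1 ]
ρ4 ← ρ4 + 12·ρ2
  [ 1  2  3       0 ]
  [ 0  0  1   -8/51 ]
  [ 0  0  0       1 ]
  [ 0  0  0  -15/17 ]
ρ4 ← ρ4 + 15/17·ρ3
  [ 1  2  3      0 ]
  [ 0  0  1  -8/51 ]
  [ 0  0  0      1 ]
  [ 0  0  0      0 ]
ρ2 ← ρ2 + 8/51·ρ3
  [ 1  2  3  0 ]
  [ 0  0  1  0 ]
  [ 0  0  0  1 ]
  [ 0  0  0  0 ]
ρ1 ← ρ1 − 3·ρ2
  [ 1  2  0  0 ]
  [ 0  0  1  0 ]
  [ 0  0  0  1 ]
  [ 0  0  0  0 ]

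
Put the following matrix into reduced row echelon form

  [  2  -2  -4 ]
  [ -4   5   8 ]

R1 ← 1/2·R1
  [  1  -1  -2 ]
  [ -4   5   8 ]
R2 ← R2 + 4·R1
  [ 1  -1  -2 ]
  [ 0   1   0 ]
R1 ← R1 + R2
  [ 1  0  -2 ]
  [ 0  1   0 ]

[[1, 0, -2], [0, 1, 0]]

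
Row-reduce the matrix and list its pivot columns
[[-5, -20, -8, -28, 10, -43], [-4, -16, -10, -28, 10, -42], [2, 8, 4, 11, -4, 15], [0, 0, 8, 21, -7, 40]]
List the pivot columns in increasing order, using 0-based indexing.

Multiply ρ1 by -1/5.
  [  1    4  8/5  28/5  -2  43/5 ]
  [ -4  -16  -10   -28  10   -42 ]
  [  2    8    4    11  -4    15 ]
  [  0    0    8    21  -7    40 ]
Add 4 times ρ1 to ρ2.
  [ 1  4    8/5   28/5  -2   43/5 ]
  [ 0  0  -18/5  -28/5   2  -38/5 ]
  [ 2  8      4     11  -4     15 ]
  [ 0  0      8     21  -7     40 ]
Subtract 2 times ρ1 from ρ3.
  [ 1  4    8/5   28/5  -2   43/5 ]
  [ 0  0  -18/5  -28/5   2  -38/5 ]
  [ 0  0    4/5   -1/5   0  -11/5 ]
  [ 0  0      8     21  -7     40 ]
Multiply ρ2 by -5/18.
  [ 1  4  8/5  28/5    -2   43/5 ]
  [ 0  0    1  14/9  -5/9   19/9 ]
  [ 0  0  4/5  -1/5     0  -11/5 ]
  [ 0  0    8    21    -7     40 ]
Subtract 4/5 times ρ2 from ρ3.
  [ 1  4  8/5   28/5    -2   43/5 ]
  [ 0  0    1   14/9  -5/9   19/9 ]
  [ 0  0    0  -13/9   4/9  -35/9 ]
  [ 0  0    8     21    -7     40 ]
Subtract 8 times ρ2 from ρ4.
  [ 1  4  8/5   28/5     -2   43/5 ]
  [ 0  0    1   14/9   -5/9   19/9 ]
  [ 0  0    0  -13/9    4/9  -35/9 ]
  [ 0  0    0   77/9  -23/9  208/9 ]
Multiply ρ3 by -9/13.
  [ 1  4  8/5  28/5     -2   43/5 ]
  [ 0  0    1  14/9   -5/9   19/9 ]
  [ 0  0    0     1  -4/13  35/13 ]
  [ 0  0    0  77/9  -23/9  208/9 ]
Subtract 77/9 times ρ3 from ρ4.
  [ 1  4  8/5  28/5     -2   43/5 ]
  [ 0  0    1  14/9   -5/9   19/9 ]
  [ 0  0    0     1  -4/13  35/13 ]
  [ 0  0    0     0   1/13   1/13 ]
Multiply ρ4 by 13.
  [ 1  4  8/5  28/5     -2   43/5 ]
  [ 0  0    1  14/9   -5/9   19/9 ]
  [ 0  0    0     1  -4/13  35/13 ]
  [ 0  0    0     0      1      1 ]
Add 4/13 times ρ4 to ρ3.
  [ 1  4  8/5  28/5    -2  43/5 ]
  [ 0  0    1  14/9  -5/9  19/9 ]
  [ 0  0    0     1     0     3 ]
  [ 0  0    0     0     1     1 ]
Add 5/9 times ρ4 to ρ2.
  [ 1  4  8/5  28/5  -2  43/5 ]
  [ 0  0    1  14/9   0   8/3 ]
  [ 0  0    0     1   0     3 ]
  [ 0  0    0     0   1     1 ]
Add 2 times ρ4 to ρ1.
  [ 1  4  8/5  28/5  0  53/5 ]
  [ 0  0    1  14/9  0   8/3 ]
  [ 0  0    0     1  0     3 ]
  [ 0  0    0     0  1     1 ]
Subtract 14/9 times ρ3 from ρ2.
  [ 1  4  8/5  28/5  0  53/5 ]
  [ 0  0    1     0  0    -2 ]
  [ 0  0    0     1  0     3 ]
  [ 0  0    0     0  1     1 ]
Subtract 28/5 times ρ3 from ρ1.
  [ 1  4  8/5  0  0  -31/5 ]
  [ 0  0    1  0  0     -2 ]
  [ 0  0    0  1  0      3 ]
  [ 0  0    0  0  1      1 ]
Subtract 8/5 times ρ2 from ρ1.
  [ 1  4  0  0  0  -3 ]
  [ 0  0  1  0  0  -2 ]
  [ 0  0  0  1  0   3 ]
  [ 0  0  0  0  1   1 ]
Pivot columns are the columns containing a leading 1.

0, 2, 3, 4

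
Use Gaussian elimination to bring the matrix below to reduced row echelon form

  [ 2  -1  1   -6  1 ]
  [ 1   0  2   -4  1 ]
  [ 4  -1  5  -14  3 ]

Multiply r1 by 1/2.
  [ 1  -1/2  1/2   -3  1/2 ]
  [ 1     0    2   -4    1 ]
  [ 4    -1    5  -14    3 ]
Subtract r1 from r2.
  [ 1  -1/2  1/2   -3  1/2 ]
  [ 0   1/2  3/2   -1  1/2 ]
  [ 4    -1    5  -14    3 ]
Subtract 4 times r1 from r3.
  [ 1  -1/2  1/2  -3  1/2 ]
  [ 0   1/2  3/2  -1  1/2 ]
  [ 0     1    3  -2    1 ]
Multiply r2 by 2.
  [ 1  -1/2  1/2  -3  1/2 ]
  [ 0     1    3  -2    1 ]
  [ 0     1    3  -2    1 ]
Subtract r2 from r3.
  [ 1  -1/2  1/2  -3  1/2 ]
  [ 0     1    3  -2    1 ]
  [ 0     0    0   0    0 ]
Add 1/2 times r2 to r1.
  [ 1  0  2  -4  1 ]
  [ 0  1  3  -2  1 ]
  [ 0  0  0   0  0 ]

[[1, 0, 2, -4, 1], [0, 1, 3, -2, 1], [0, 0, 0, 0, 0]]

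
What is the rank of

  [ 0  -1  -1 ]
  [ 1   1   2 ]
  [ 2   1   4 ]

r1 <=> r2
  [ 1   1   2 ]
  [ 0  -1  -1 ]
  [ 2   1   4 ]
r3 → r3 − 2·r1
  [ 1   1   2 ]
  [ 0  -1  -1 ]
  [ 0  -1   0 ]
r2 → -1·r2
  [ 1   1  2 ]
  [ 0   1  1 ]
  [ 0  -1  0 ]
r3 → r3 + r2
  [ 1  1  2 ]
  [ 0  1  1 ]
  [ 0  0  1 ]
r2 → r2 − r3
  [ 1  1  2 ]
  [ 0  1  0 ]
  [ 0  0  1 ]
r1 → r1 − 2·r3
  [ 1  1  0 ]
  [ 0  1  0 ]
  [ 0  0  1 ]
r1 → r1 − r2
  [ 1  0  0 ]
  [ 0  1  0 ]
  [ 0  0  1 ]
The reduced form has 3 nonzero rows.

rank = 3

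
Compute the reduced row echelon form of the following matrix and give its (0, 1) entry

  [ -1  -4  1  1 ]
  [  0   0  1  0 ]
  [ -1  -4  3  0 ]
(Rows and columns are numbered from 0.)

4

r1 := -1·r1
  [  1   4  -1  -1 ]
  [  0   0   1   0 ]
  [ -1  -4   3   0 ]
r3 := r3 + r1
  [ 1  4  -1  -1 ]
  [ 0  0   1   0 ]
  [ 0  0   2  -1 ]
r3 := r3 − 2·r2
  [ 1  4  -1  -1 ]
  [ 0  0   1   0 ]
  [ 0  0   0  -1 ]
r3 := -1·r3
  [ 1  4  -1  -1 ]
  [ 0  0   1   0 ]
  [ 0  0   0   1 ]
r1 := r1 + r3
  [ 1  4  -1  0 ]
  [ 0  0   1  0 ]
  [ 0  0   0  1 ]
r1 := r1 + r2
  [ 1  4  0  0 ]
  [ 0  0  1  0 ]
  [ 0  0  0  1 ]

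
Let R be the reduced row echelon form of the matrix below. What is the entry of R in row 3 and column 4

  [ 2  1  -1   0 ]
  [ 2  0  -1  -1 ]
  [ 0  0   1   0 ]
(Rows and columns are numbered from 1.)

0

R1 -> 1/2·R1
  [ 1  1/2  -1/2   0 ]
  [ 2    0    -1  -1 ]
  [ 0    0     1   0 ]
R2 -> R2 − 2·R1
  [ 1  1/2  -1/2   0 ]
  [ 0   -1     0  -1 ]
  [ 0    0     1   0 ]
R2 -> -1·R2
  [ 1  1/2  -1/2  0 ]
  [ 0    1     0  1 ]
  [ 0    0     1  0 ]
R1 -> R1 + 1/2·R3
  [ 1  1/2  0  0 ]
  [ 0    1  0  1 ]
  [ 0    0  1  0 ]
R1 -> R1 − 1/2·R2
  [ 1  0  0  -1/2 ]
  [ 0  1  0     1 ]
  [ 0  0  1     0 ]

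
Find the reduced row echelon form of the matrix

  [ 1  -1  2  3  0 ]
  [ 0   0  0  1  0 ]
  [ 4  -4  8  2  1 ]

[[1, -1, 2, 0, 0], [0, 0, 0, 1, 0], [0, 0, 0, 0, 1]]

Subtract 4 times R1 from R3.
Add 10 times R2 to R3.
Subtract 3 times R2 from R1.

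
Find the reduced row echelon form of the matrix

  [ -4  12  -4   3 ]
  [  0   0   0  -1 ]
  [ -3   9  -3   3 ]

ρ1 -> -1/4·ρ1
  [  1  -3   1  -3/4 ]
  [  0   0   0    -1 ]
  [ -3   9  -3     3 ]
ρ3 -> ρ3 + 3·ρ1
  [ 1  -3  1  -3/4 ]
  [ 0   0  0    -1 ]
  [ 0   0  0   3/4 ]
ρ2 -> -1·ρ2
  [ 1  -3  1  -3/4 ]
  [ 0   0  0     1 ]
  [ 0   0  0   3/4 ]
ρ3 -> ρ3 − 3/4·ρ2
  [ 1  -3  1  -3/4 ]
  [ 0   0  0     1 ]
  [ 0   0  0     0 ]
ρ1 -> ρ1 + 3/4·ρ2
  [ 1  -3  1  0 ]
  [ 0   0  0  1 ]
  [ 0   0  0  0 ]

[[1, -3, 1, 0], [0, 0, 0, 1], [0, 0, 0, 0]]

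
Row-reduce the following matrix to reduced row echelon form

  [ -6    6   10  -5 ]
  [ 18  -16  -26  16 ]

[[1, 0, 1/3, 4/3], [0, 1, 2, 1/2]]

Multiply r1 by -1/6.
  [  1   -1  -5/3  5/6 ]
  [ 18  -16   -26   16 ]
Subtract 18 times r1 from r2.
  [ 1  -1  -5/3  5/6 ]
  [ 0   2     4    1 ]
Multiply r2 by 1/2.
  [ 1  -1  -5/3  5/6 ]
  [ 0   1     2  1/2 ]
Add r2 to r1.
  [ 1  0  1/3  4/3 ]
  [ 0  1    2  1/2 ]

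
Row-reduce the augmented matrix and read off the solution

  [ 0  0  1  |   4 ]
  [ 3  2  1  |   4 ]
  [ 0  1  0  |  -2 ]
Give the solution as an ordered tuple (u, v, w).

(4/3, -2, 4)

r1 ↔ r2
  [ 3  2  1  |   4 ]
  [ 0  0  1  |   4 ]
  [ 0  1  0  |  -2 ]
r1 := 1/3·r1
  [ 1  2/3  1/3  |  4/3 ]
  [ 0    0    1  |    4 ]
  [ 0    1    0  |   -2 ]
r2 ↔ r3
  [ 1  2/3  1/3  |  4/3 ]
  [ 0    1    0  |   -2 ]
  [ 0    0    1  |    4 ]
r1 := r1 − 1/3·r3
  [ 1  2/3  0  |   0 ]
  [ 0    1  0  |  -2 ]
  [ 0    0  1  |   4 ]
r1 := r1 − 2/3·r2
  [ 1  0  0  |  4/3 ]
  [ 0  1  0  |   -2 ]
  [ 0  0  1  |    4 ]
Reading off the last column: u = 4/3, v = -2, w = 4.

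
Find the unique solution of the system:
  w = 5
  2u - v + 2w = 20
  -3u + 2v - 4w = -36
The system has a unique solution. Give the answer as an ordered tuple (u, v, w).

(4, -2, 5)

Form the augmented matrix and row-reduce:
  [  0   0   1  |    5 ]
  [  2  -1   2  |   20 ]
  [ -3   2  -4  |  -36 ]
r1 <=> r2
  [  2  -1   2  |   20 ]
  [  0   0   1  |    5 ]
  [ -3   2  -4  |  -36 ]
r1 := 1/2·r1
  [  1  -1/2   1  |   10 ]
  [  0     0   1  |    5 ]
  [ -3     2  -4  |  -36 ]
r3 := r3 + 3·r1
  [ 1  -1/2   1  |  10 ]
  [ 0     0   1  |   5 ]
  [ 0   1/2  -1  |  -6 ]
r2 <=> r3
  [ 1  -1/2   1  |  10 ]
  [ 0   1/2  -1  |  -6 ]
  [ 0     0   1  |   5 ]
r2 := 2·r2
  [ 1  -1/2   1  |   10 ]
  [ 0     1  -2  |  -12 ]
  [ 0     0   1  |    5 ]
r2 := r2 + 2·r3
  [ 1  -1/2  1  |  10 ]
  [ 0     1  0  |  -2 ]
  [ 0     0  1  |   5 ]
r1 := r1 − r3
  [ 1  -1/2  0  |   5 ]
  [ 0     1  0  |  -2 ]
  [ 0     0  1  |   5 ]
r1 := r1 + 1/2·r2
  [ 1  0  0  |   4 ]
  [ 0  1  0  |  -2 ]
  [ 0  0  1  |   5 ]
Reading off the last column: u = 4, v = -2, w = 5.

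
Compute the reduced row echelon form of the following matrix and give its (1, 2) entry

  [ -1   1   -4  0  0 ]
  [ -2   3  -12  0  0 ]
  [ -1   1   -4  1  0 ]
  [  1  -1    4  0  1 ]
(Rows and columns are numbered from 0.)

-4

R1 := -1·R1
  [  1  -1    4  0  0 ]
  [ -2   3  -12  0  0 ]
  [ -1   1   -4  1  0 ]
  [  1  -1    4  0  1 ]
R2 := R2 + 2·R1
  [  1  -1   4  0  0 ]
  [  0   1  -4  0  0 ]
  [ -1   1  -4  1  0 ]
  [  1  -1   4  0  1 ]
R3 := R3 + R1
  [ 1  -1   4  0  0 ]
  [ 0   1  -4  0  0 ]
  [ 0   0   0  1  0 ]
  [ 1  -1   4  0  1 ]
R4 := R4 − R1
  [ 1  -1   4  0  0 ]
  [ 0   1  -4  0  0 ]
  [ 0   0   0  1  0 ]
  [ 0   0   0  0  1 ]
R1 := R1 + R2
  [ 1  0   0  0  0 ]
  [ 0  1  -4  0  0 ]
  [ 0  0   0  1  0 ]
  [ 0  0   0  0  1 ]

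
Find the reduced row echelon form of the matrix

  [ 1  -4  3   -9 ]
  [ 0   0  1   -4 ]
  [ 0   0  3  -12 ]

[[1, -4, 0, 3], [0, 0, 1, -4], [0, 0, 0, 0]]

R3 := R3 − 3·R2
  [ 1  -4  3  -9 ]
  [ 0   0  1  -4 ]
  [ 0   0  0   0 ]
R1 := R1 − 3·R2
  [ 1  -4  0   3 ]
  [ 0   0  1  -4 ]
  [ 0   0  0   0 ]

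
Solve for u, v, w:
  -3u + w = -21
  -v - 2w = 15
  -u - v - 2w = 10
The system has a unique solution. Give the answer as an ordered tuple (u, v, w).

(5, -3, -6)

Form the augmented matrix and row-reduce:
  [ -3   0   1  |  -21 ]
  [  0  -1  -2  |   15 ]
  [ -1  -1  -2  |   10 ]
Multiply r1 by -1/3.
  [  1   0  -1/3  |   7 ]
  [  0  -1    -2  |  15 ]
  [ -1  -1    -2  |  10 ]
Add r1 to r3.
  [ 1   0  -1/3  |   7 ]
  [ 0  -1    -2  |  15 ]
  [ 0  -1  -7/3  |  17 ]
Multiply r2 by -1.
  [ 1   0  -1/3  |    7 ]
  [ 0   1     2  |  -15 ]
  [ 0  -1  -7/3  |   17 ]
Add r2 to r3.
  [ 1  0  -1/3  |    7 ]
  [ 0  1     2  |  -15 ]
  [ 0  0  -1/3  |    2 ]
Multiply r3 by -3.
  [ 1  0  -1/3  |    7 ]
  [ 0  1     2  |  -15 ]
  [ 0  0     1  |   -6 ]
Subtract 2 times r3 from r2.
  [ 1  0  -1/3  |   7 ]
  [ 0  1     0  |  -3 ]
  [ 0  0     1  |  -6 ]
Add 1/3 times r3 to r1.
  [ 1  0  0  |   5 ]
  [ 0  1  0  |  -3 ]
  [ 0  0  1  |  -6 ]
Reading off the last column: u = 5, v = -3, w = -6.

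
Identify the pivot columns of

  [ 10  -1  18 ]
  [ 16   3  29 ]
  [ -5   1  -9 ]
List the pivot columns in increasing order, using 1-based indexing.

r1 := 1/10·r1
  [  1  -1/10  9/5 ]
  [ 16      3   29 ]
  [ -5      1   -9 ]
r2 := r2 − 16·r1
  [  1  -1/10  9/5 ]
  [  0   23/5  1/5 ]
  [ -5      1   -9 ]
r3 := r3 + 5·r1
  [ 1  -1/10  9/5 ]
  [ 0   23/5  1/5 ]
  [ 0    1/2    0 ]
r2 := 5/23·r2
  [ 1  -1/10   9/5 ]
  [ 0      1  1/23 ]
  [ 0    1/2     0 ]
r3 := r3 − 1/2·r2
  [ 1  -1/10    9/5 ]
  [ 0      1   1/23 ]
  [ 0      0  -1/46 ]
r3 := -46·r3
  [ 1  -1/10   9/5 ]
  [ 0      1  1/23 ]
  [ 0      0     1 ]
r2 := r2 − 1/23·r3
  [ 1  -1/10  9/5 ]
  [ 0      1    0 ]
  [ 0      0    1 ]
r1 := r1 − 9/5·r3
  [ 1  -1/10  0 ]
  [ 0      1  0 ]
  [ 0      0  1 ]
r1 := r1 + 1/10·r2
  [ 1  0  0 ]
  [ 0  1  0 ]
  [ 0  0  1 ]
Pivot columns are the columns containing a leading 1.

1, 2, 3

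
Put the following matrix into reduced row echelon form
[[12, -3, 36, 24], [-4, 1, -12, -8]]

R1 -> 1/12·R1
  [  1  -1/4    3   2 ]
  [ -4     1  -12  -8 ]
R2 -> R2 + 4·R1
  [ 1  -1/4  3  2 ]
  [ 0     0  0  0 ]

[[1, -1/4, 3, 2], [0, 0, 0, 0]]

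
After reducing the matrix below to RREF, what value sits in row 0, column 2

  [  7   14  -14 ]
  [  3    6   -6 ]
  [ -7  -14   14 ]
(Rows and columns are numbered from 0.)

R1 ← 1/7·R1
  [  1    2  -2 ]
  [  3    6  -6 ]
  [ -7  -14  14 ]
R2 ← R2 − 3·R1
  [  1    2  -2 ]
  [  0    0   0 ]
  [ -7  -14  14 ]
R3 ← R3 + 7·R1
  [ 1  2  -2 ]
  [ 0  0   0 ]
  [ 0  0   0 ]

-2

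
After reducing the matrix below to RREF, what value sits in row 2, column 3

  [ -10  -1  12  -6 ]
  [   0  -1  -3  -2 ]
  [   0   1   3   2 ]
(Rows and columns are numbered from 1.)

3

Multiply R1 by -1/10.
Multiply R2 by -1.
Subtract R2 from R3.
Subtract 1/10 times R2 from R1.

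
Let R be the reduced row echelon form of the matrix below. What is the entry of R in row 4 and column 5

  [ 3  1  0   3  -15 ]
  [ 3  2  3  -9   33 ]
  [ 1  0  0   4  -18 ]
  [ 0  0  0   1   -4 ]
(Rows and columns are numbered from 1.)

ρ1 ← 1/3·ρ1
ρ2 ← ρ2 − 3·ρ1
ρ3 ← ρ3 − ρ1
ρ3 ← ρ3 + 1/3·ρ2
ρ3 ← ρ3 + ρ4
ρ2 ← ρ2 + 12·ρ4
ρ1 ← ρ1 − ρ4
ρ2 ← ρ2 − 3·ρ3
ρ1 ← ρ1 − 1/3·ρ2

-4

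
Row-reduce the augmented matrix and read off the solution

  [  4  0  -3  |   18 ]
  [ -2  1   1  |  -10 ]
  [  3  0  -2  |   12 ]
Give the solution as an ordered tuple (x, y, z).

(0, -4, -6)

R1 → 1/4·R1
  [  1  0  -3/4  |  9/2 ]
  [ -2  1     1  |  -10 ]
  [  3  0    -2  |   12 ]
R2 → R2 + 2·R1
  [ 1  0  -3/4  |  9/2 ]
  [ 0  1  -1/2  |   -1 ]
  [ 3  0    -2  |   12 ]
R3 → R3 − 3·R1
  [ 1  0  -3/4  |   9/2 ]
  [ 0  1  -1/2  |    -1 ]
  [ 0  0   1/4  |  -3/2 ]
R3 → 4·R3
  [ 1  0  -3/4  |  9/2 ]
  [ 0  1  -1/2  |   -1 ]
  [ 0  0     1  |   -6 ]
R2 → R2 + 1/2·R3
  [ 1  0  -3/4  |  9/2 ]
  [ 0  1     0  |   -4 ]
  [ 0  0     1  |   -6 ]
R1 → R1 + 3/4·R3
  [ 1  0  0  |   0 ]
  [ 0  1  0  |  -4 ]
  [ 0  0  1  |  -6 ]
Reading off the last column: x = 0, y = -4, z = -6.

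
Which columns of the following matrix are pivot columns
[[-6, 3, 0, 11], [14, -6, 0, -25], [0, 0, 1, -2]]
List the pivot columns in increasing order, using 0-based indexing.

0, 1, 2

ρ1 := -1/6·ρ1
  [  1  -1/2  0  -11/6 ]
  [ 14    -6  0    -25 ]
  [  0     0  1     -2 ]
ρ2 := ρ2 − 14·ρ1
  [ 1  -1/2  0  -11/6 ]
  [ 0     1  0    2/3 ]
  [ 0     0  1     -2 ]
ρ1 := ρ1 + 1/2·ρ2
  [ 1  0  0  -3/2 ]
  [ 0  1  0   2/3 ]
  [ 0  0  1    -2 ]
Pivot columns are the columns containing a leading 1.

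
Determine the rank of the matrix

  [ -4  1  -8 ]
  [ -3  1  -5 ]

rank = 2

r1 → -1/4·r1
  [  1  -1/4   2 ]
  [ -3     1  -5 ]
r2 → r2 + 3·r1
  [ 1  -1/4  2 ]
  [ 0   1/4  1 ]
r2 → 4·r2
  [ 1  -1/4  2 ]
  [ 0     1  4 ]
r1 → r1 + 1/4·r2
  [ 1  0  3 ]
  [ 0  1  4 ]
The reduced form has 2 nonzero rows.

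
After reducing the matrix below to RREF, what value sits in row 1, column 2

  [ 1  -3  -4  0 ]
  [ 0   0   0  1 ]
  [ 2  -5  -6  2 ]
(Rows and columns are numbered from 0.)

Subtract 2 times R1 from R3.
Swap R2 and R3.
Subtract 2 times R3 from R2.
Add 3 times R2 to R1.

2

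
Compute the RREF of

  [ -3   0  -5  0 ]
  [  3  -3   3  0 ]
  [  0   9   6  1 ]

[[1, 0, 5/3, 0], [0, 1, 2/3, 0], [0, 0, 0, 1]]

Multiply r1 by -1/3.
Subtract 3 times r1 from r2.
Multiply r2 by -1/3.
Subtract 9 times r2 from r3.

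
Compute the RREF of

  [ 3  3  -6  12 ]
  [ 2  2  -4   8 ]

[[1, 1, -2, 4], [0, 0, 0, 0]]

r1 ← 1/3·r1
  [ 1  1  -2  4 ]
  [ 2  2  -4  8 ]
r2 ← r2 − 2·r1
  [ 1  1  -2  4 ]
  [ 0  0   0  0 ]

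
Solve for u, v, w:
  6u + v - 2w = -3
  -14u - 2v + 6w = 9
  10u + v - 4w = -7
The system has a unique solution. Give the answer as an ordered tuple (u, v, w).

Form the augmented matrix and row-reduce:
  [   6   1  -2  |  -3 ]
  [ -14  -2   6  |   9 ]
  [  10   1  -4  |  -7 ]
R1 := 1/6·R1
  [   1  1/6  -1/3  |  -1/2 ]
  [ -14   -2     6  |     9 ]
  [  10    1    -4  |    -7 ]
R2 := R2 + 14·R1
  [  1  1/6  -1/3  |  -1/2 ]
  [  0  1/3   4/3  |     2 ]
  [ 10    1    -4  |    -7 ]
R3 := R3 − 10·R1
  [ 1   1/6  -1/3  |  -1/2 ]
  [ 0   1/3   4/3  |     2 ]
  [ 0  -2/3  -2/3  |    -2 ]
R2 := 3·R2
  [ 1   1/6  -1/3  |  -1/2 ]
  [ 0     1     4  |     6 ]
  [ 0  -2/3  -2/3  |    -2 ]
R3 := R3 + 2/3·R2
  [ 1  1/6  -1/3  |  -1/2 ]
  [ 0    1     4  |     6 ]
  [ 0    0     2  |     2 ]
R3 := 1/2·R3
  [ 1  1/6  -1/3  |  -1/2 ]
  [ 0    1     4  |     6 ]
  [ 0    0     1  |     1 ]
R2 := R2 − 4·R3
  [ 1  1/6  -1/3  |  -1/2 ]
  [ 0    1     0  |     2 ]
  [ 0    0     1  |     1 ]
R1 := R1 + 1/3·R3
  [ 1  1/6  0  |  -1/6 ]
  [ 0    1  0  |     2 ]
  [ 0    0  1  |     1 ]
R1 := R1 − 1/6·R2
  [ 1  0  0  |  -1/2 ]
  [ 0  1  0  |     2 ]
  [ 0  0  1  |     1 ]
Reading off the last column: u = -1/2, v = 2, w = 1.

(-1/2, 2, 1)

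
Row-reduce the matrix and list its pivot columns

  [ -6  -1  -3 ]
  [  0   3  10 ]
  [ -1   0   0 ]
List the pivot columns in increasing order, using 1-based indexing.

Multiply ρ1 by -1/6.
Add ρ1 to ρ3.
Multiply ρ2 by 1/3.
Subtract 1/6 times ρ2 from ρ3.
Multiply ρ3 by -18.
Subtract 10/3 times ρ3 from ρ2.
Subtract 1/2 times ρ3 from ρ1.
Subtract 1/6 times ρ2 from ρ1.
Pivot columns are the columns containing a leading 1.

1, 2, 3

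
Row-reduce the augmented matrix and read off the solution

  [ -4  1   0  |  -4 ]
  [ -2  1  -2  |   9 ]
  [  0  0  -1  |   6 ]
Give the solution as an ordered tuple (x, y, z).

R1 := -1/4·R1
R2 := R2 + 2·R1
R2 := 2·R2
R3 := -1·R3
R2 := R2 + 4·R3
R1 := R1 + 1/4·R2
Reading off the last column: x = 1/2, y = -2, z = -6.

(1/2, -2, -6)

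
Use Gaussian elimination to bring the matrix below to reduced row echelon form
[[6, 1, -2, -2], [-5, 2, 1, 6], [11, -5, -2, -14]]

[[1, 0, 0, 0], [0, 1, 0, 2], [0, 0, 1, 2]]

R1 -> 1/6·R1
R2 -> R2 + 5·R1
R3 -> R3 − 11·R1
R2 -> 6/17·R2
R3 -> R3 + 41/6·R2
R3 -> 17·R3
R2 -> R2 + 4/17·R3
R1 -> R1 + 1/3·R3
R1 -> R1 − 1/6·R2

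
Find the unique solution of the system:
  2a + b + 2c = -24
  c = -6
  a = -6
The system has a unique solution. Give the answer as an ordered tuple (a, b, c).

(-6, 0, -6)

Form the augmented matrix and row-reduce:
  [ 2  1  2  |  -24 ]
  [ 0  0  1  |   -6 ]
  [ 1  0  0  |   -6 ]
r1 ← 1/2·r1
  [ 1  1/2  1  |  -12 ]
  [ 0    0  1  |   -6 ]
  [ 1    0  0  |   -6 ]
r3 ← r3 − r1
  [ 1   1/2   1  |  -12 ]
  [ 0     0   1  |   -6 ]
  [ 0  -1/2  -1  |    6 ]
r2 <=> r3
  [ 1   1/2   1  |  -12 ]
  [ 0  -1/2  -1  |    6 ]
  [ 0     0   1  |   -6 ]
r2 ← -2·r2
  [ 1  1/2  1  |  -12 ]
  [ 0    1  2  |  -12 ]
  [ 0    0  1  |   -6 ]
r2 ← r2 − 2·r3
  [ 1  1/2  1  |  -12 ]
  [ 0    1  0  |    0 ]
  [ 0    0  1  |   -6 ]
r1 ← r1 − r3
  [ 1  1/2  0  |  -6 ]
  [ 0    1  0  |   0 ]
  [ 0    0  1  |  -6 ]
r1 ← r1 − 1/2·r2
  [ 1  0  0  |  -6 ]
  [ 0  1  0  |   0 ]
  [ 0  0  1  |  -6 ]
Reading off the last column: a = -6, b = 0, c = -6.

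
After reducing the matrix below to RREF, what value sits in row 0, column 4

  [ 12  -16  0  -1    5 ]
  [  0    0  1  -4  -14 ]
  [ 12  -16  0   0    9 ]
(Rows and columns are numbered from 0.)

r1 -> 1/12·r1
  [  1  -4/3  0  -1/12  5/12 ]
  [  0     0  1     -4   -14 ]
  [ 12   -16  0      0     9 ]
r3 -> r3 − 12·r1
  [ 1  -4/3  0  -1/12  5/12 ]
  [ 0     0  1     -4   -14 ]
  [ 0     0  0      1     4 ]
r2 -> r2 + 4·r3
  [ 1  -4/3  0  -1/12  5/12 ]
  [ 0     0  1      0     2 ]
  [ 0     0  0      1     4 ]
r1 -> r1 + 1/12·r3
  [ 1  -4/3  0  0  3/4 ]
  [ 0     0  1  0    2 ]
  [ 0     0  0  1    4 ]

3/4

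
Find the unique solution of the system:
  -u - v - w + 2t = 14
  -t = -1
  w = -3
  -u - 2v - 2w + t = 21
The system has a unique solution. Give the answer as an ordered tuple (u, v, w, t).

(-4, -5, -3, 1)

Form the augmented matrix and row-reduce:
  [ -1  -1  -1   2  |  14 ]
  [  0   0   0  -1  |  -1 ]
  [  0   0   1   0  |  -3 ]
  [ -1  -2  -2   1  |  21 ]
R1 -> -1·R1
  [  1   1   1  -2  |  -14 ]
  [  0   0   0  -1  |   -1 ]
  [  0   0   1   0  |   -3 ]
  [ -1  -2  -2   1  |   21 ]
R4 -> R4 + R1
  [ 1   1   1  -2  |  -14 ]
  [ 0   0   0  -1  |   -1 ]
  [ 0   0   1   0  |   -3 ]
  [ 0  -1  -1  -1  |    7 ]
R2 <-> R4
  [ 1   1   1  -2  |  -14 ]
  [ 0  -1  -1  -1  |    7 ]
  [ 0   0   1   0  |   -3 ]
  [ 0   0   0  -1  |   -1 ]
R2 -> -1·R2
  [ 1  1  1  -2  |  -14 ]
  [ 0  1  1   1  |   -7 ]
  [ 0  0  1   0  |   -3 ]
  [ 0  0  0  -1  |   -1 ]
R4 -> -1·R4
  [ 1  1  1  -2  |  -14 ]
  [ 0  1  1   1  |   -7 ]
  [ 0  0  1   0  |   -3 ]
  [ 0  0  0   1  |    1 ]
R2 -> R2 − R4
  [ 1  1  1  -2  |  -14 ]
  [ 0  1  1   0  |   -8 ]
  [ 0  0  1   0  |   -3 ]
  [ 0  0  0   1  |    1 ]
R1 -> R1 + 2·R4
  [ 1  1  1  0  |  -12 ]
  [ 0  1  1  0  |   -8 ]
  [ 0  0  1  0  |   -3 ]
  [ 0  0  0  1  |    1 ]
R2 -> R2 − R3
  [ 1  1  1  0  |  -12 ]
  [ 0  1  0  0  |   -5 ]
  [ 0  0  1  0  |   -3 ]
  [ 0  0  0  1  |    1 ]
R1 -> R1 − R3
  [ 1  1  0  0  |  -9 ]
  [ 0  1  0  0  |  -5 ]
  [ 0  0  1  0  |  -3 ]
  [ 0  0  0  1  |   1 ]
R1 -> R1 − R2
  [ 1  0  0  0  |  -4 ]
  [ 0  1  0  0  |  -5 ]
  [ 0  0  1  0  |  -3 ]
  [ 0  0  0  1  |   1 ]
Reading off the last column: u = -4, v = -5, w = -3, t = 1.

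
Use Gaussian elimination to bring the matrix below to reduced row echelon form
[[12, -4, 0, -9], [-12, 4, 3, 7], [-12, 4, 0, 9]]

[[1, -1/3, 0, -3/4], [0, 0, 1, -2/3], [0, 0, 0, 0]]

Multiply R1 by 1/12.
  [   1  -1/3  0  -3/4 ]
  [ -12     4  3     7 ]
  [ -12     4  0     9 ]
Add 12 times R1 to R2.
  [   1  -1/3  0  -3/4 ]
  [   0     0  3    -2 ]
  [ -12     4  0     9 ]
Add 12 times R1 to R3.
  [ 1  -1/3  0  -3/4 ]
  [ 0     0  3    -2 ]
  [ 0     0  0     0 ]
Multiply R2 by 1/3.
  [ 1  -1/3  0  -3/4 ]
  [ 0     0  1  -2/3 ]
  [ 0     0  0     0 ]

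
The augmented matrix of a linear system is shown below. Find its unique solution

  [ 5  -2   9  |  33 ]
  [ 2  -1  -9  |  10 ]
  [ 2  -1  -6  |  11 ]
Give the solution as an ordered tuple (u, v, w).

Multiply r1 by 1/5.
Subtract 2 times r1 from r2.
Subtract 2 times r1 from r3.
Multiply r2 by -5.
Add 1/5 times r2 to r3.
Multiply r3 by 1/3.
Subtract 63 times r3 from r2.
Subtract 9/5 times r3 from r1.
Add 2/5 times r2 to r1.
Reading off the last column: u = 4, v = -5, w = 1/3.

(4, -5, 1/3)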